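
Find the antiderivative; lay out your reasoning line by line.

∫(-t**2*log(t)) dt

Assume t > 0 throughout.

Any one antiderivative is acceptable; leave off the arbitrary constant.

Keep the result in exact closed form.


Step 1. Integrate ∫(-t**2*log(t)) dt by parts with u = log(t), dv = (-t**2) dt, so v = -t**3/3 [assuming t > 0]: now -t**3*log(t)/3 + ∫(t**2/3) dt.
Step 2. Evaluate the standard form: now -t**3*log(t)/3 + t**3/9.
Answer: -t**3*log(t)/3 + t**3/9.


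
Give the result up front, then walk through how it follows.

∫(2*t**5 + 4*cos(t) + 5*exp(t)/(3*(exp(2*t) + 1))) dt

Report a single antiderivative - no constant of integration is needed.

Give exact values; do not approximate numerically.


The answer is t**6/3 + 4*sin(t) + 5*atan(exp(t))/3.
Step 1. Rewrite: now ∫(2*t**5) dt + ∫(5*exp(t)/(3*(exp(2*t) + 1))) dt + ∫(4*cos(t)) dt.
Step 2. Substitute u = exp(t), turning ∫(5*exp(t)/(3*(exp(2*t) + 1))) dt into ∫(5/(3*(u**2 + 1))) du: now ∫(2*t**5) dt + ∫(5/(3*(u**2 + 1))) du + ∫(4*cos(t)) dt.
Step 3. Evaluate the standard form: now 5*atan(u)/3 + ∫(2*t**5) dt + ∫(4*cos(t)) dt.
Step 4. Substitute back u = exp(t): now 5*atan(exp(t))/3 + ∫(2*t**5) dt + ∫(4*cos(t)) dt.
Step 5. Evaluate the standard form: now t**6/3 + 5*atan(exp(t))/3 + ∫(4*cos(t)) dt.
Step 6. Evaluate the standard form: now t**6/3 + 4*sin(t) + 5*atan(exp(t))/3.
Answer: t**6/3 + 4*sin(t) + 5*atan(exp(t))/3.


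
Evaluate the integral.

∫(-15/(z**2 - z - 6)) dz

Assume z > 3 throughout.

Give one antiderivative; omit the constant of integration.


Answer: -3*log(z - 3) + 3*log(z + 2).


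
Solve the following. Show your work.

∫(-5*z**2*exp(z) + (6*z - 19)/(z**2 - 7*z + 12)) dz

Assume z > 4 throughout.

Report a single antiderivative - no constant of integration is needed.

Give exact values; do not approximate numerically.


Step 1. Rewrite: now ∫(-5*z**2*exp(z)) dz + ∫((6*z - 19)/(z**2 - 7*z + 12)) dz.
Step 2. Decompose ∫((6*z - 19)/(z**2 - 7*z + 12)) dz by partial fractions, (6*z - 19)/(z**2 - 7*z + 12) = 1/(z - 3) + 5/(z - 4): now ∫(-5*z**2*exp(z)) dz + ∫(5/(z - 4)) dz + ∫(1/(z - 3)) dz.
Step 3. Evaluate the standard form [assuming z > 3]: now log(z - 3) + ∫(-5*z**2*exp(z)) dz + ∫(5/(z - 4)) dz.
Step 4. Evaluate the standard form [assuming z > 4]: now 5*log(z - 4) + log(z - 3) + ∫(-5*z**2*exp(z)) dz.
Step 5. Integrate ∫(-5*z**2*exp(z)) dz by parts with u = z**2, dv = (-5*exp(z)) dz, so v = -5*exp(z): now -5*z**2*exp(z) + 5*log(z - 4) + log(z - 3) + ∫(10*z*exp(z)) dz.
Step 6. Integrate ∫(10*z*exp(z)) dz by parts with u = z, dv = (10*exp(z)) dz, so v = 10*exp(z): now -5*z**2*exp(z) + 10*z*exp(z) + 5*log(z - 4) + log(z - 3) + ∫(-10*exp(z)) dz.
Step 7. Evaluate the standard form: now -5*z**2*exp(z) + 10*z*exp(z) - 10*exp(z) + 5*log(z - 4) + log(z - 3).
Answer: -5*z**2*exp(z) + 10*z*exp(z) - 10*exp(z) + 5*log(z - 4) + log(z - 3).


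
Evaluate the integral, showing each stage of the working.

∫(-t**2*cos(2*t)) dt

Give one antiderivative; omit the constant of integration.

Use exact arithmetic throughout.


Step 1. Integrate ∫(-t**2*cos(2*t)) dt by parts with u = t**2, dv = (-cos(2*t)) dt, so v = -sin(2*t)/2: now -t**2*sin(2*t)/2 + ∫(t*sin(2*t)) dt.
Step 2. Integrate ∫(t*sin(2*t)) dt by parts with u = t, dv = (sin(2*t)) dt, so v = -cos(2*t)/2: now -t**2*sin(2*t)/2 - t*cos(2*t)/2 + ∫(cos(2*t)/2) dt.
Step 3. Evaluate the standard form: now -t**2*sin(2*t)/2 - t*cos(2*t)/2 + sin(2*t)/4.
Answer: -t**2*sin(2*t)/2 - t*cos(2*t)/2 + sin(2*t)/4.


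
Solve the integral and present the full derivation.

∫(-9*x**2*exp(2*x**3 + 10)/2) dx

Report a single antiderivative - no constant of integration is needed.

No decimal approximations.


Step 1. Substitute u = x**3 + 5, turning ∫(-9*x**2*exp(2*x**3 + 10)/2) dx into ∫(-3*exp(2*u)/2) du: now ∫(-3*exp(2*u)/2) du.
Step 2. Evaluate the standard form: now -3*exp(2*u)/4.
Step 3. Substitute back u = x**3 + 5: now -3*exp(2*x**3 + 10)/4.
Answer: -3*exp(2*x**3 + 10)/4.


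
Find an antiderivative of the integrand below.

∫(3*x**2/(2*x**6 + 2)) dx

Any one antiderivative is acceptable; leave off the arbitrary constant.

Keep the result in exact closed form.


Answer: atan(x**3)/2.


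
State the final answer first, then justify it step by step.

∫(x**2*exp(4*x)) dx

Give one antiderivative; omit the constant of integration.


The answer is x**2*exp(4*x)/4 - x*exp(4*x)/8 + exp(4*x)/32.
Step 1. Integrate ∫(x**2*exp(4*x)) dx by parts with u = x**2, dv = (exp(4*x)) dx, so v = exp(4*x)/4: now x**2*exp(4*x)/4 + ∫(-x*exp(4*x)/2) dx.
Step 2. Integrate ∫(-x*exp(4*x)/2) dx by parts with u = x, dv = (-exp(4*x)/2) dx, so v = -exp(4*x)/8: now x**2*exp(4*x)/4 - x*exp(4*x)/8 + ∫(exp(4*x)/8) dx.
Step 3. Evaluate the standard form: now x**2*exp(4*x)/4 - x*exp(4*x)/8 + exp(4*x)/32.
Answer: x**2*exp(4*x)/4 - x*exp(4*x)/8 + exp(4*x)/32.


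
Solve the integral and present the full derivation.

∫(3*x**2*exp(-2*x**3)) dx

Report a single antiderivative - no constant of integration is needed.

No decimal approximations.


Step 1. Substitute u = x**3, turning ∫(3*x**2*exp(-2*x**3)) dx into ∫(exp(-2*u)) du: now ∫(exp(-2*u)) du.
Step 2. Evaluate the standard form: now -exp(-2*u)/2.
Step 3. Substitute back u = x**3: now -exp(-2*x**3)/2.
Answer: -exp(-2*x**3)/2.


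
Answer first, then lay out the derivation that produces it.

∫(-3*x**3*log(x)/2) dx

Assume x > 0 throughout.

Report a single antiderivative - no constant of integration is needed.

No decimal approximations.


The answer is -3*x**4*log(x)/8 + 3*x**4/32.
Step 1. Integrate ∫(-3*x**3*log(x)/2) dx by parts with u = log(x), dv = (-3*x**3/2) dx, so v = -3*x**4/8 [assuming x > 0]: now -3*x**4*log(x)/8 + ∫(3*x**3/8) dx.
Step 2. Evaluate the standard form: now -3*x**4*log(x)/8 + 3*x**4/32.
Answer: -3*x**4*log(x)/8 + 3*x**4/32.


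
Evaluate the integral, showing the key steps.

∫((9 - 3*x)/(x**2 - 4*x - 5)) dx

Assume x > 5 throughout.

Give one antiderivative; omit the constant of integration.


Step 1. Decompose ∫((9 - 3*x)/(x**2 - 4*x - 5)) dx by partial fractions, (9 - 3*x)/(x**2 - 4*x - 5) = -2/(x + 1) - 1/(x - 5): now ∫(-1/(x - 5)) dx + ∫(-2/(x + 1)) dx.
Step 2. Evaluate the standard form [assuming x > -1]: now -2*log(x + 1) + ∫(-1/(x - 5)) dx.
Step 3. Evaluate the standard form [assuming x > 5]: now -log(x - 5) - 2*log(x + 1).
Answer: -log(x - 5) - 2*log(x + 1).


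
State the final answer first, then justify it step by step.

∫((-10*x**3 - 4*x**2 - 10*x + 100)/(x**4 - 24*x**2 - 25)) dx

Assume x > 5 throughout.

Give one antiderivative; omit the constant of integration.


The answer is -5*log(x - 5) - 5*log(x + 5) - 4*atan(x).
Step 1. Decompose ∫((-10*x**3 - 4*x**2 - 10*x + 100)/(x**4 - 24*x**2 - 25)) dx by partial fractions, (-10*x**3 - 4*x**2 - 10*x + 100)/(x**4 - 24*x**2 - 25) = -4/(x**2 + 1) - 5/(x + 5) - 5/(x - 5): now ∫(-5/(x - 5)) dx + ∫(-5/(x + 5)) dx + ∫(-4/(x**2 + 1)) dx.
Step 2. Evaluate the standard form [assuming x > -5]: now -5*log(x + 5) + ∫(-5/(x - 5)) dx + ∫(-4/(x**2 + 1)) dx.
Step 3. Evaluate the standard form [assuming x > 5]: now -5*log(x - 5) - 5*log(x + 5) + ∫(-4/(x**2 + 1)) dx.
Step 4. Evaluate the standard form: now -5*log(x - 5) - 5*log(x + 5) - 4*atan(x).
Answer: -5*log(x - 5) - 5*log(x + 5) - 4*atan(x).


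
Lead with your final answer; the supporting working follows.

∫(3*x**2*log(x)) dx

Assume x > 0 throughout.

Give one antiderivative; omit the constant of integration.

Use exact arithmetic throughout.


The answer is x**3*log(x) - x**3/3.
Step 1. Integrate ∫(3*x**2*log(x)) dx by parts with u = log(x), dv = (3*x**2) dx, so v = x**3 [assuming x > 0]: now x**3*log(x) + ∫(-x**2) dx.
Step 2. Evaluate the standard form: now x**3*log(x) - x**3/3.
Answer: x**3*log(x) - x**3/3.


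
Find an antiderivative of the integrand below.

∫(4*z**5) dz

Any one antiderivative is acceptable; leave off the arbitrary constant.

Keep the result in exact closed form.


Answer: 2*z**6/3.


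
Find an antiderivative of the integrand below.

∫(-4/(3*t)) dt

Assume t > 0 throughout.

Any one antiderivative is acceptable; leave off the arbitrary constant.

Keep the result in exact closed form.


Answer: -4*log(t)/3.


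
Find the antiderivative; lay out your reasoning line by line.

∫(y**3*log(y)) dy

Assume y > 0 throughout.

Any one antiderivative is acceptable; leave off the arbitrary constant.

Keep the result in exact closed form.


Step 1. Integrate ∫(y**3*log(y)) dy by parts with u = log(y), dv = (y**3) dy, so v = y**4/4 [assuming y > 0]: now y**4*log(y)/4 + ∫(-y**3/4) dy.
Step 2. Evaluate the standard form: now y**4*log(y)/4 - y**4/16.
Answer: y**4*log(y)/4 - y**4/16.


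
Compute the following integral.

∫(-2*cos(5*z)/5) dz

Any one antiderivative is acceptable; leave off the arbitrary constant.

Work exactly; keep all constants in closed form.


Answer: -2*sin(5*z)/25.


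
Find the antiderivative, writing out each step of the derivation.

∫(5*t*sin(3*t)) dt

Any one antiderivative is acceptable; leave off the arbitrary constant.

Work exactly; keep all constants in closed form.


Step 1. Integrate ∫(5*t*sin(3*t)) dt by parts with u = t, dv = (5*sin(3*t)) dt, so v = -5*cos(3*t)/3: now -5*t*cos(3*t)/3 + ∫(5*cos(3*t)/3) dt.
Step 2. Evaluate the standard form: now -5*t*cos(3*t)/3 + 5*sin(3*t)/9.
Answer: -5*t*cos(3*t)/3 + 5*sin(3*t)/9.


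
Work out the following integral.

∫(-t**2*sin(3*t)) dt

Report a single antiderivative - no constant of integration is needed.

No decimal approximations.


Answer: t**2*cos(3*t)/3 - 2*t*sin(3*t)/9 - 2*cos(3*t)/27.


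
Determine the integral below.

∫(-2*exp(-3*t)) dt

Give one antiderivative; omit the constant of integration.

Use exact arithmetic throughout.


Answer: 2*exp(-3*t)/3.


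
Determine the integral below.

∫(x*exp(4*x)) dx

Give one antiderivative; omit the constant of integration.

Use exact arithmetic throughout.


Answer: x*exp(4*x)/4 - exp(4*x)/16.


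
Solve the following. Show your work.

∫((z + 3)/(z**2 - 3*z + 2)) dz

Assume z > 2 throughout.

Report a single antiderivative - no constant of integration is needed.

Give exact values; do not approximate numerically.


Step 1. Decompose ∫((z + 3)/(z**2 - 3*z + 2)) dz by partial fractions, (z + 3)/(z**2 - 3*z + 2) = -4/(z - 1) + 5/(z - 2): now ∫(5/(z - 2)) dz + ∫(-4/(z - 1)) dz.
Step 2. Evaluate the standard form [assuming z > 1]: now -4*log(z - 1) + ∫(5/(z - 2)) dz.
Step 3. Evaluate the standard form [assuming z > 2]: now 5*log(z - 2) - 4*log(z - 1).
Answer: 5*log(z - 2) - 4*log(z - 1).


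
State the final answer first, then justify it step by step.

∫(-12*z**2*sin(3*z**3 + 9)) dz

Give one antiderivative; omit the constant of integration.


The answer is 4*cos(3*z**3 + 9)/3.
Step 1. Substitute u = z**3 + 3, turning ∫(-12*z**2*sin(3*z**3 + 9)) dz into ∫(-4*sin(3*u)) du: now ∫(-4*sin(3*u)) du.
Step 2. Evaluate the standard form: now 4*cos(3*u)/3.
Step 3. Substitute back u = z**3 + 3: now 4*cos(3*z**3 + 9)/3.
Answer: 4*cos(3*z**3 + 9)/3.


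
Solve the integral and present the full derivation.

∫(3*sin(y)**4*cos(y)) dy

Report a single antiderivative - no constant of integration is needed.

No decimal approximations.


Step 1. Substitute u = sin(y), turning ∫(3*sin(y)**4*cos(y)) dy into ∫(3*u**4) du: now ∫(3*u**4) du.
Step 2. Evaluate the standard form: now 3*u**5/5.
Step 3. Substitute back u = sin(y): now 3*sin(y)**5/5.
Answer: 3*sin(y)**5/5.


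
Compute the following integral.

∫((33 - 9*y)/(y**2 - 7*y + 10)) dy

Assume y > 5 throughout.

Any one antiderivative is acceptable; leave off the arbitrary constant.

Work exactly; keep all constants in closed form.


Answer: -4*log(y - 5) - 5*log(y - 2).


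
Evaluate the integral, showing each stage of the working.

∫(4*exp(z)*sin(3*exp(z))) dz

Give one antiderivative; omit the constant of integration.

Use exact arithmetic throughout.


Step 1. Substitute u = exp(z), turning ∫(4*exp(z)*sin(3*exp(z))) dz into ∫(4*sin(3*u)) du: now ∫(4*sin(3*u)) du.
Step 2. Evaluate the standard form: now -4*cos(3*u)/3.
Step 3. Substitute back u = exp(z): now -4*cos(3*exp(z))/3.
Answer: -4*cos(3*exp(z))/3.


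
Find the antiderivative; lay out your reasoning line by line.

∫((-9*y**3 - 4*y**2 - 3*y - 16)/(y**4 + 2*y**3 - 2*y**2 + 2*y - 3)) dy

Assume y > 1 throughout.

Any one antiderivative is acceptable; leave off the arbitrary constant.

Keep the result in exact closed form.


Step 1. Decompose ∫((-9*y**3 - 4*y**2 - 3*y - 16)/(y**4 + 2*y**3 - 2*y**2 + 2*y - 3)) dy by partial fractions, (-9*y**3 - 4*y**2 - 3*y - 16)/(y**4 + 2*y**3 - 2*y**2 + 2*y - 3) = 3/(y**2 + 1) - 5/(y + 3) - 4/(y - 1): now ∫(-4/(y - 1)) dy + ∫(-5/(y + 3)) dy + ∫(3/(y**2 + 1)) dy.
Step 2. Evaluate the standard form [assuming y > -3]: now -5*log(y + 3) + ∫(-4/(y - 1)) dy + ∫(3/(y**2 + 1)) dy.
Step 3. Evaluate the standard form [assuming y > 1]: now -4*log(y - 1) - 5*log(y + 3) + ∫(3/(y**2 + 1)) dy.
Step 4. Evaluate the standard form: now -4*log(y - 1) - 5*log(y + 3) + 3*atan(y).
Answer: -4*log(y - 1) - 5*log(y + 3) + 3*atan(y).


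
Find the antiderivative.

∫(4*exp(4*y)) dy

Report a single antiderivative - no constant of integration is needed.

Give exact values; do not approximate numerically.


Answer: exp(4*y).


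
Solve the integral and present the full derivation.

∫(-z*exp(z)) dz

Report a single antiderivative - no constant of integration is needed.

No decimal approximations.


Step 1. Integrate ∫(-z*exp(z)) dz by parts with u = z, dv = (-exp(z)) dz, so v = -exp(z): now -z*exp(z) + ∫(exp(z)) dz.
Step 2. Evaluate the standard form: now -z*exp(z) + exp(z).
Answer: -z*exp(z) + exp(z).


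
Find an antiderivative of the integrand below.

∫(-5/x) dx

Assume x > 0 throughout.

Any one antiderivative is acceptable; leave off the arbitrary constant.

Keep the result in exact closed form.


Answer: -5*log(x).


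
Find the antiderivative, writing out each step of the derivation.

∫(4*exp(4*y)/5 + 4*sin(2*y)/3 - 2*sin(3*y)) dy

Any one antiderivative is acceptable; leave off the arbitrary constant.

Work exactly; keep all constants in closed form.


Step 1. Rewrite: now ∫(4*exp(4*y)/5) dy + ∫(4*sin(2*y)/3) dy + ∫(-2*sin(3*y)) dy.
Step 2. Evaluate the standard form: now exp(4*y)/5 + ∫(4*sin(2*y)/3) dy + ∫(-2*sin(3*y)) dy.
Step 3. Evaluate the standard form: now exp(4*y)/5 - 2*cos(2*y)/3 + ∫(-2*sin(3*y)) dy.
Step 4. Evaluate the standard form: now exp(4*y)/5 - 2*cos(2*y)/3 + 2*cos(3*y)/3.
Answer: exp(4*y)/5 - 2*cos(2*y)/3 + 2*cos(3*y)/3.


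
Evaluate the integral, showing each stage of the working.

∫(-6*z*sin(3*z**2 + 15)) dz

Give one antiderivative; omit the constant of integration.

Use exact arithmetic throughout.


Step 1. Substitute u = z**2 + 5, turning ∫(-6*z*sin(3*z**2 + 15)) dz into ∫(-3*sin(3*u)) du: now ∫(-3*sin(3*u)) du.
Step 2. Evaluate the standard form: now cos(3*u).
Step 3. Substitute back u = z**2 + 5: now cos(3*z**2 + 15).
Answer: cos(3*z**2 + 15).


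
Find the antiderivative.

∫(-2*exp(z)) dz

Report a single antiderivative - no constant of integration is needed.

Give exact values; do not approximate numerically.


Answer: -2*exp(z).


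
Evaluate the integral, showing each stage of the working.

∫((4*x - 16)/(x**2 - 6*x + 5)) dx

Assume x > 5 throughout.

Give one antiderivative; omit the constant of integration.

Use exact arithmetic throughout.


Step 1. Decompose ∫((4*x - 16)/(x**2 - 6*x + 5)) dx by partial fractions, (4*x - 16)/(x**2 - 6*x + 5) = 3/(x - 1) + 1/(x - 5): now ∫(1/(x - 5)) dx + ∫(3/(x - 1)) dx.
Step 2. Evaluate the standard form [assuming x > 1]: now 3*log(x - 1) + ∫(1/(x - 5)) dx.
Step 3. Evaluate the standard form [assuming x > 5]: now log(x - 5) + 3*log(x - 1).
Answer: log(x - 5) + 3*log(x - 1).


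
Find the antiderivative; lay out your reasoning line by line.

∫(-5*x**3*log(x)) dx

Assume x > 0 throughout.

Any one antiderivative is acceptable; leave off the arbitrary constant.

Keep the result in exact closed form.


Step 1. Integrate ∫(-5*x**3*log(x)) dx by parts with u = log(x), dv = (-5*x**3) dx, so v = -5*x**4/4 [assuming x > 0]: now -5*x**4*log(x)/4 + ∫(5*x**3/4) dx.
Step 2. Evaluate the standard form: now -5*x**4*log(x)/4 + 5*x**4/16.
Answer: -5*x**4*log(x)/4 + 5*x**4/16.


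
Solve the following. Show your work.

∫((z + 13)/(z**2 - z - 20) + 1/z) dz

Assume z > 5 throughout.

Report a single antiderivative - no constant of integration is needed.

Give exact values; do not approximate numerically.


Step 1. Rewrite: now ∫(1/z) dz + ∫((z + 13)/(z**2 - z - 20)) dz.
Step 2. Decompose ∫((z + 13)/(z**2 - z - 20)) dz by partial fractions, (z + 13)/(z**2 - z - 20) = -1/(z + 4) + 2/(z - 5): now ∫(1/z) dz + ∫(2/(z - 5)) dz + ∫(-1/(z + 4)) dz.
Step 3. Evaluate the standard form [assuming z > 5]: now 2*log(z - 5) + ∫(1/z) dz + ∫(-1/(z + 4)) dz.
Step 4. Evaluate the standard form [assuming z > -4]: now 2*log(z - 5) - log(z + 4) + ∫(1/z) dz.
Step 5. Evaluate the standard form [assuming z > 0]: now log(z) + 2*log(z - 5) - log(z + 4).
Answer: log(z) + 2*log(z - 5) - log(z + 4).


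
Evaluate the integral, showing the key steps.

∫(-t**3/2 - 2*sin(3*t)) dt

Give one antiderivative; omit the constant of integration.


Step 1. Rewrite: now ∫(-t**3/2) dt + ∫(-2*sin(3*t)) dt.
Step 2. Evaluate the standard form: now 2*cos(3*t)/3 + ∫(-t**3/2) dt.
Step 3. Evaluate the standard form: now -t**4/8 + 2*cos(3*t)/3.
Answer: -t**4/8 + 2*cos(3*t)/3.


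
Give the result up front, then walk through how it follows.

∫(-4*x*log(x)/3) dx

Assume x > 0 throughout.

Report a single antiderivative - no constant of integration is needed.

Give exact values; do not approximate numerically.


The answer is -2*x**2*log(x)/3 + x**2/3.
Step 1. Integrate ∫(-4*x*log(x)/3) dx by parts with u = log(x), dv = (-4*x/3) dx, so v = -2*x**2/3 [assuming x > 0]: now -2*x**2*log(x)/3 + ∫(2*x/3) dx.
Step 2. Evaluate the standard form: now -2*x**2*log(x)/3 + x**2/3.
Answer: -2*x**2*log(x)/3 + x**2/3.


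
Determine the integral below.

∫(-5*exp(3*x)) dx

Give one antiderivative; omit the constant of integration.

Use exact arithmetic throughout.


Answer: -5*exp(3*x)/3.


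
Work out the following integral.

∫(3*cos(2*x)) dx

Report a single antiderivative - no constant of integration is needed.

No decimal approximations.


Answer: 3*sin(2*x)/2.


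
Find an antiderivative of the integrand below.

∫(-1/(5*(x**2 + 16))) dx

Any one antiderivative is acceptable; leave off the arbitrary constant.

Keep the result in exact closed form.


Answer: -atan(x/4)/20.


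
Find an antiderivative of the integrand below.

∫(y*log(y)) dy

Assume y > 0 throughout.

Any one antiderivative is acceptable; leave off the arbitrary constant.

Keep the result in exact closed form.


Answer: y**2*log(y)/2 - y**2/4.


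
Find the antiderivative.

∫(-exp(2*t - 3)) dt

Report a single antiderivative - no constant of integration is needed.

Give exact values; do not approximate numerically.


Answer: -exp(2*t - 3)/2.


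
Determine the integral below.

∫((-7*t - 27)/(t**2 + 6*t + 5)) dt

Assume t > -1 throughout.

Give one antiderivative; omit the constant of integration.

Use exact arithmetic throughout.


Answer: -5*log(t + 1) - 2*log(t + 5).


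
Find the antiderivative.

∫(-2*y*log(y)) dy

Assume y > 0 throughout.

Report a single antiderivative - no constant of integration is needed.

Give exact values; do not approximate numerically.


Answer: -y**2*log(y) + y**2/2.


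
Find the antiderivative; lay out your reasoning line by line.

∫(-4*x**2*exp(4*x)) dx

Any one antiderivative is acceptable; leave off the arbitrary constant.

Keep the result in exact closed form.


Step 1. Integrate ∫(-4*x**2*exp(4*x)) dx by parts with u = x**2, dv = (-4*exp(4*x)) dx, so v = -exp(4*x): now -x**2*exp(4*x) + ∫(2*x*exp(4*x)) dx.
Step 2. Integrate ∫(2*x*exp(4*x)) dx by parts with u = x, dv = (2*exp(4*x)) dx, so v = exp(4*x)/2: now -x**2*exp(4*x) + x*exp(4*x)/2 + ∫(-exp(4*x)/2) dx.
Step 3. Evaluate the standard form: now -x**2*exp(4*x) + x*exp(4*x)/2 - exp(4*x)/8.
Answer: -x**2*exp(4*x) + x*exp(4*x)/2 - exp(4*x)/8.


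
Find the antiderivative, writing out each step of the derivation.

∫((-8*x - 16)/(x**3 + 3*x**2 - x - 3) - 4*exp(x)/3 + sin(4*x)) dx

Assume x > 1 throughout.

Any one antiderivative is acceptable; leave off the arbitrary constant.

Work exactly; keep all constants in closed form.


Step 1. Rewrite: now ∫((-8*x - 16)/(x**3 + 3*x**2 - x - 3)) dx + ∫(-4*exp(x)/3) dx + ∫(sin(4*x)) dx.
Step 2. Evaluate the standard form: now -4*exp(x)/3 + ∫((-8*x - 16)/(x**3 + 3*x**2 - x - 3)) dx + ∫(sin(4*x)) dx.
Step 3. Evaluate the standard form: now -4*exp(x)/3 - cos(4*x)/4 + ∫((-8*x - 16)/(x**3 + 3*x**2 - x - 3)) dx.
Step 4. Decompose ∫((-8*x - 16)/(x**3 + 3*x**2 - x - 3)) dx by partial fractions, (-8*x - 16)/(x**3 + 3*x**2 - x - 3) = 1/(x + 3) + 2/(x + 1) - 3/(x - 1): now -4*exp(x)/3 - cos(4*x)/4 + ∫(-3/(x - 1)) dx + ∫(2/(x + 1)) dx + ∫(1/(x + 3)) dx.
Step 5. Evaluate the standard form [assuming x > -1]: now -4*exp(x)/3 + 2*log(x + 1) - cos(4*x)/4 + ∫(-3/(x - 1)) dx + ∫(1/(x + 3)) dx.
Step 6. Evaluate the standard form [assuming x > 1]: now -4*exp(x)/3 - 3*log(x - 1) + 2*log(x + 1) - cos(4*x)/4 + ∫(1/(x + 3)) dx.
Step 7. Evaluate the standard form [assuming x > -3]: now -4*exp(x)/3 - 3*log(x - 1) + 2*log(x + 1) + log(x + 3) - cos(4*x)/4.
Answer: -4*exp(x)/3 - 3*log(x - 1) + 2*log(x + 1) + log(x + 3) - cos(4*x)/4.


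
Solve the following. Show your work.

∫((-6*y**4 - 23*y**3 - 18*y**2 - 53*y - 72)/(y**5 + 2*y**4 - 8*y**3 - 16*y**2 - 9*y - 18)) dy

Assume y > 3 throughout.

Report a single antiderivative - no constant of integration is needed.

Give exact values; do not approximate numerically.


Step 1. Decompose ∫((-6*y**4 - 23*y**3 - 18*y**2 - 53*y - 72)/(y**5 + 2*y**4 - 8*y**3 - 16*y**2 - 9*y - 18)) dy by partial fractions, (-6*y**4 - 23*y**3 - 18*y**2 - 53*y - 72)/(y**5 + 2*y**4 - 8*y**3 - 16*y**2 - 9*y - 18) = 3/(y**2 + 1) + 1/(y + 3) - 2/(y + 2) - 5/(y - 3): now ∫(-5/(y - 3)) dy + ∫(-2/(y + 2)) dy + ∫(1/(y + 3)) dy + ∫(3/(y**2 + 1)) dy.
Step 2. Evaluate the standard form [assuming y > 3]: now -5*log(y - 3) + ∫(-2/(y + 2)) dy + ∫(1/(y + 3)) dy + ∫(3/(y**2 + 1)) dy.
Step 3. Evaluate the standard form [assuming y > -2]: now -5*log(y - 3) - 2*log(y + 2) + ∫(1/(y + 3)) dy + ∫(3/(y**2 + 1)) dy.
Step 4. Evaluate the standard form [assuming y > -3]: now -5*log(y - 3) - 2*log(y + 2) + log(y + 3) + ∫(3/(y**2 + 1)) dy.
Step 5. Evaluate the standard form: now -5*log(y - 3) - 2*log(y + 2) + log(y + 3) + 3*atan(y).
Answer: -5*log(y - 3) - 2*log(y + 2) + log(y + 3) + 3*atan(y).


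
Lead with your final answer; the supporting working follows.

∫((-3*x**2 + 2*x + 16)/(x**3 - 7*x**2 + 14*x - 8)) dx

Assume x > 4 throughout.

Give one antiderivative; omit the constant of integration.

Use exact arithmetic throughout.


The answer is -4*log(x - 4) - 4*log(x - 2) + 5*log(x - 1).
Step 1. Decompose ∫((-3*x**2 + 2*x + 16)/(x**3 - 7*x**2 + 14*x - 8)) dx by partial fractions, (-3*x**2 + 2*x + 16)/(x**3 - 7*x**2 + 14*x - 8) = 5/(x - 1) - 4/(x - 2) - 4/(x - 4): now ∫(-4/(x - 4)) dx + ∫(-4/(x - 2)) dx + ∫(5/(x - 1)) dx.
Step 2. Evaluate the standard form [assuming x > 1]: now 5*log(x - 1) + ∫(-4/(x - 4)) dx + ∫(-4/(x - 2)) dx.
Step 3. Evaluate the standard form [assuming x > 4]: now -4*log(x - 4) + 5*log(x - 1) + ∫(-4/(x - 2)) dx.
Step 4. Evaluate the standard form [assuming x > 2]: now -4*log(x - 4) - 4*log(x - 2) + 5*log(x - 1).
Answer: -4*log(x - 4) - 4*log(x - 2) + 5*log(x - 1).


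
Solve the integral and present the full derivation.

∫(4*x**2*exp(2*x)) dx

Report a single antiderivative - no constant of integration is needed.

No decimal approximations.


Step 1. Integrate ∫(4*x**2*exp(2*x)) dx by parts with u = x**2, dv = (4*exp(2*x)) dx, so v = 2*exp(2*x): now 2*x**2*exp(2*x) + ∫(-4*x*exp(2*x)) dx.
Step 2. Integrate ∫(-4*x*exp(2*x)) dx by parts with u = x, dv = (-4*exp(2*x)) dx, so v = -2*exp(2*x): now 2*x**2*exp(2*x) - 2*x*exp(2*x) + ∫(2*exp(2*x)) dx.
Step 3. Evaluate the standard form: now 2*x**2*exp(2*x) - 2*x*exp(2*x) + exp(2*x).
Answer: 2*x**2*exp(2*x) - 2*x*exp(2*x) + exp(2*x).


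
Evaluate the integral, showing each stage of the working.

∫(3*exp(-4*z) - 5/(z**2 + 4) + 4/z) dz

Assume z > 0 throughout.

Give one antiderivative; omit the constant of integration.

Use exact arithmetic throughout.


Step 1. Rewrite: now ∫(4/z) dz + ∫(-5/(z**2 + 4)) dz + ∫(3*exp(-4*z)) dz.
Step 2. Evaluate the standard form: now -5*atan(z/2)/2 + ∫(4/z) dz + ∫(3*exp(-4*z)) dz.
Step 3. Evaluate the standard form: now -5*atan(z/2)/2 + ∫(4/z) dz - 3*exp(-4*z)/4.
Step 4. Evaluate the standard form [assuming z > 0]: now 4*log(z) - 5*atan(z/2)/2 - 3*exp(-4*z)/4.
Answer: 4*log(z) - 5*atan(z/2)/2 - 3*exp(-4*z)/4.


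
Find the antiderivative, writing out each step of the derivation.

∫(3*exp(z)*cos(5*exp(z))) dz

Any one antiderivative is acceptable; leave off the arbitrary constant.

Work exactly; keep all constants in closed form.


Step 1. Substitute u = exp(z), turning ∫(3*exp(z)*cos(5*exp(z))) dz into ∫(3*cos(5*u)) du: now ∫(3*cos(5*u)) du.
Step 2. Evaluate the standard form: now 3*sin(5*u)/5.
Step 3. Substitute back u = exp(z): now 3*sin(5*exp(z))/5.
Answer: 3*sin(5*exp(z))/5.


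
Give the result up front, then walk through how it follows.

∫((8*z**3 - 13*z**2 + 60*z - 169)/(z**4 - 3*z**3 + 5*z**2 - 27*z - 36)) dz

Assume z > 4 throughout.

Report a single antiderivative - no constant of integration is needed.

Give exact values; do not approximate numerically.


The answer is 3*log(z - 4) + 5*log(z + 1) + 4*atan(z/3)/3.
Step 1. Decompose ∫((8*z**3 - 13*z**2 + 60*z - 169)/(z**4 - 3*z**3 + 5*z**2 - 27*z - 36)) dz by partial fractions, (8*z**3 - 13*z**2 + 60*z - 169)/(z**4 - 3*z**3 + 5*z**2 - 27*z - 36) = 4/(z**2 + 9) + 5/(z + 1) + 3/(z - 4): now ∫(3/(z - 4)) dz + ∫(5/(z + 1)) dz + ∫(4/(z**2 + 9)) dz.
Step 2. Evaluate the standard form [assuming z > 4]: now 3*log(z - 4) + ∫(5/(z + 1)) dz + ∫(4/(z**2 + 9)) dz.
Step 3. Evaluate the standard form [assuming z > -1]: now 3*log(z - 4) + 5*log(z + 1) + ∫(4/(z**2 + 9)) dz.
Step 4. Evaluate the standard form: now 3*log(z - 4) + 5*log(z + 1) + 4*atan(z/3)/3.
Answer: 3*log(z - 4) + 5*log(z + 1) + 4*atan(z/3)/3.


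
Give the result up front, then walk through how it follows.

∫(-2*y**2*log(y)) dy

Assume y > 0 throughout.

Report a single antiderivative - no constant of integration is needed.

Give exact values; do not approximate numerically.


The answer is -2*y**3*log(y)/3 + 2*y**3/9.
Step 1. Integrate ∫(-2*y**2*log(y)) dy by parts with u = log(y), dv = (-2*y**2) dy, so v = -2*y**3/3 [assuming y > 0]: now -2*y**3*log(y)/3 + ∫(2*y**2/3) dy.
Step 2. Evaluate the standard form: now -2*y**3*log(y)/3 + 2*y**3/9.
Answer: -2*y**3*log(y)/3 + 2*y**3/9.


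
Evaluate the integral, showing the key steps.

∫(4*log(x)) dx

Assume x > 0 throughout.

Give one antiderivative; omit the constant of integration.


Step 1. Integrate ∫(4*log(x)) dx by parts with u = log(x), dv = (4) dx, so v = 4*x [assuming x > 0]: now 4*x*log(x) + ∫(-4) dx.
Step 2. Evaluate the standard form: now 4*x*log(x) - 4*x.
Answer: 4*x*log(x) - 4*x.


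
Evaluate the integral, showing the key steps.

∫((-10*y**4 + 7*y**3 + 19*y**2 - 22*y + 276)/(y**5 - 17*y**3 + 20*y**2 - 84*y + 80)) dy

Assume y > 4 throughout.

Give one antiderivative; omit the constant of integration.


Step 1. Decompose ∫((-10*y**4 + 7*y**3 + 19*y**2 - 22*y + 276)/(y**5 - 17*y**3 + 20*y**2 - 84*y + 80)) dy by partial fractions, (-10*y**4 + 7*y**3 + 19*y**2 - 22*y + 276)/(y**5 - 17*y**3 + 20*y**2 - 84*y + 80) = 2/(y**2 + 4) - 4/(y + 5) - 3/(y - 1) - 3/(y - 4): now ∫(-3/(y - 4)) dy + ∫(-3/(y - 1)) dy + ∫(-4/(y + 5)) dy + ∫(2/(y**2 + 4)) dy.
Step 2. Evaluate the standard form [assuming y > 4]: now -3*log(y - 4) + ∫(-3/(y - 1)) dy + ∫(-4/(y + 5)) dy + ∫(2/(y**2 + 4)) dy.
Step 3. Evaluate the standard form [assuming y > 1]: now -3*log(y - 4) - 3*log(y - 1) + ∫(-4/(y + 5)) dy + ∫(2/(y**2 + 4)) dy.
Step 4. Evaluate the standard form [assuming y > -5]: now -3*log(y - 4) - 3*log(y - 1) - 4*log(y + 5) + ∫(2/(y**2 + 4)) dy.
Step 5. Evaluate the standard form: now -3*log(y - 4) - 3*log(y - 1) - 4*log(y + 5) + atan(y/2).
Answer: -3*log(y - 4) - 3*log(y - 1) - 4*log(y + 5) + atan(y/2).


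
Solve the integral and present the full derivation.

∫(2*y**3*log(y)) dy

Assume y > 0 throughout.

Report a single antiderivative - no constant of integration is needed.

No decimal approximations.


Step 1. Integrate ∫(2*y**3*log(y)) dy by parts with u = log(y), dv = (2*y**3) dy, so v = y**4/2 [assuming y > 0]: now y**4*log(y)/2 + ∫(-y**3/2) dy.
Step 2. Evaluate the standard form: now y**4*log(y)/2 - y**4/8.
Answer: y**4*log(y)/2 - y**4/8.


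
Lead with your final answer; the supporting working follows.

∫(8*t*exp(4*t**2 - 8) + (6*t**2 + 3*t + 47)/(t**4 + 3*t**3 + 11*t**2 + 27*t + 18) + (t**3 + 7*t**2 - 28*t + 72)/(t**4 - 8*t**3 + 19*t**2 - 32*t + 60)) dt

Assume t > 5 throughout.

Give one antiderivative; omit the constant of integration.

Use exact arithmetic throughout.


The answer is exp(4*t**2 - 8) + 4*log(t - 5) - 3*log(t - 3) + 5*log(t + 1) - 5*log(t + 2) + atan(t/3)/3 + 2*atan(t/2).
Step 1. Rewrite: now ∫(8*t*exp(4*t**2 - 8)) dt + ∫((6*t**2 + 3*t + 47)/(t**4 + 3*t**3 + 11*t**2 + 27*t + 18)) dt + ∫((t**3 + 7*t**2 - 28*t + 72)/(t**4 - 8*t**3 + 19*t**2 - 32*t + 60)) dt.
Step 2. Decompose ∫((t**3 + 7*t**2 - 28*t + 72)/(t**4 - 8*t**3 + 19*t**2 - 32*t + 60)) dt by partial fractions, (t**3 + 7*t**2 - 28*t + 72)/(t**4 - 8*t**3 + 19*t**2 - 32*t + 60) = 4/(t**2 + 4) - 3/(t - 3) + 4/(t - 5): now ∫(8*t*exp(4*t**2 - 8)) dt + ∫((6*t**2 + 3*t + 47)/(t**4 + 3*t**3 + 11*t**2 + 27*t + 18)) dt + ∫(4/(t - 5)) dt + ∫(-3/(t - 3)) dt + ∫(4/(t**2 + 4)) dt.
Step 3. Evaluate the standard form [assuming t > 3]: now -3*log(t - 3) + ∫(8*t*exp(4*t**2 - 8)) dt + ∫((6*t**2 + 3*t + 47)/(t**4 + 3*t**3 + 11*t**2 + 27*t + 18)) dt + ∫(4/(t - 5)) dt + ∫(4/(t**2 + 4)) dt.
Step 4. Evaluate the standard form [assuming t > 5]: now 4*log(t - 5) - 3*log(t - 3) + ∫(8*t*exp(4*t**2 - 8)) dt + ∫((6*t**2 + 3*t + 47)/(t**4 + 3*t**3 + 11*t**2 + 27*t + 18)) dt + ∫(4/(t**2 + 4)) dt.
Step 5. Evaluate the standard form: now 4*log(t - 5) - 3*log(t - 3) + 2*atan(t/2) + ∫(8*t*exp(4*t**2 - 8)) dt + ∫((6*t**2 + 3*t + 47)/(t**4 + 3*t**3 + 11*t**2 + 27*t + 18)) dt.
Step 6. Substitute u = t**2 - 2, turning ∫(8*t*exp(4*t**2 - 8)) dt into ∫(4*exp(4*u)) du: now 4*log(t - 5) - 3*log(t - 3) + 2*atan(t/2) + ∫((6*t**2 + 3*t + 47)/(t**4 + 3*t**3 + 11*t**2 + 27*t + 18)) dt + ∫(4*exp(4*u)) du.
Step 7. Evaluate the standard form: now exp(4*u) + 4*log(t - 5) - 3*log(t - 3) + 2*atan(t/2) + ∫((6*t**2 + 3*t + 47)/(t**4 + 3*t**3 + 11*t**2 + 27*t + 18)) dt.
Step 8. Substitute back u = t**2 - 2: now exp(4*t**2 - 8) + 4*log(t - 5) - 3*log(t - 3) + 2*atan(t/2) + ∫((6*t**2 + 3*t + 47)/(t**4 + 3*t**3 + 11*t**2 + 27*t + 18)) dt.
Step 9. Decompose ∫((6*t**2 + 3*t + 47)/(t**4 + 3*t**3 + 11*t**2 + 27*t + 18)) dt by partial fractions, (6*t**2 + 3*t + 47)/(t**4 + 3*t**3 + 11*t**2 + 27*t + 18) = 1/(t**2 + 9) - 5/(t + 2) + 5/(t + 1): now exp(4*t**2 - 8) + 4*log(t - 5) - 3*log(t - 3) + 2*atan(t/2) + ∫(5/(t + 1)) dt + ∫(-5/(t + 2)) dt + ∫(1/(t**2 + 9)) dt.
Step 10. Evaluate the standard form [assuming t > -2]: now exp(4*t**2 - 8) + 4*log(t - 5) - 3*log(t - 3) - 5*log(t + 2) + 2*atan(t/2) + ∫(5/(t + 1)) dt + ∫(1/(t**2 + 9)) dt.
Step 11. Evaluate the standard form [assuming t > -1]: now exp(4*t**2 - 8) + 4*log(t - 5) - 3*log(t - 3) + 5*log(t + 1) - 5*log(t + 2) + 2*atan(t/2) + ∫(1/(t**2 + 9)) dt.
Step 12. Evaluate the standard form: now exp(4*t**2 - 8) + 4*log(t - 5) - 3*log(t - 3) + 5*log(t + 1) - 5*log(t + 2) + atan(t/3)/3 + 2*atan(t/2).
Answer: exp(4*t**2 - 8) + 4*log(t - 5) - 3*log(t - 3) + 5*log(t + 1) - 5*log(t + 2) + atan(t/3)/3 + 2*atan(t/2).


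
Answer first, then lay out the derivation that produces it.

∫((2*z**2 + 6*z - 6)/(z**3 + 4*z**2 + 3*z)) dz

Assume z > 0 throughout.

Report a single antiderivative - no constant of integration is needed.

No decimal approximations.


The answer is -2*log(z) + 5*log(z + 1) - log(z + 3).
Step 1. Decompose ∫((2*z**2 + 6*z - 6)/(z**3 + 4*z**2 + 3*z)) dz by partial fractions, (2*z**2 + 6*z - 6)/(z**3 + 4*z**2 + 3*z) = -1/(z + 3) + 5/(z + 1) - 2/z: now ∫(-2/z) dz + ∫(5/(z + 1)) dz + ∫(-1/(z + 3)) dz.
Step 2. Evaluate the standard form [assuming z > -3]: now -log(z + 3) + ∫(-2/z) dz + ∫(5/(z + 1)) dz.
Step 3. Evaluate the standard form [assuming z > -1]: now 5*log(z + 1) - log(z + 3) + ∫(-2/z) dz.
Step 4. Evaluate the standard form [assuming z > 0]: now -2*log(z) + 5*log(z + 1) - log(z + 3).
Answer: -2*log(z) + 5*log(z + 1) - log(z + 3).


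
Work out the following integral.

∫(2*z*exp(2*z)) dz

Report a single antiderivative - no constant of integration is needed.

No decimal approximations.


Answer: z*exp(2*z) - exp(2*z)/2.


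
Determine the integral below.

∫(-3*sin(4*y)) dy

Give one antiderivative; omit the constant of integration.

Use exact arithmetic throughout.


Answer: 3*cos(4*y)/4.


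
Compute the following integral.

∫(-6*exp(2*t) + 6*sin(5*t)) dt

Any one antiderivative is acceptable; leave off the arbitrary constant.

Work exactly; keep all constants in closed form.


Answer: -3*exp(2*t) - 6*cos(5*t)/5.


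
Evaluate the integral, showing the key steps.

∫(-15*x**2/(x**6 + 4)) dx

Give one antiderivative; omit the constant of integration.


Step 1. Substitute u = x**3, turning ∫(-15*x**2/(x**6 + 4)) dx into ∫(-5/(u**2 + 4)) du: now ∫(-5/(u**2 + 4)) du.
Step 2. Evaluate the standard form: now -5*atan(u/2)/2.
Step 3. Substitute back u = x**3: now -5*atan(x**3/2)/2.
Answer: -5*atan(x**3/2)/2.


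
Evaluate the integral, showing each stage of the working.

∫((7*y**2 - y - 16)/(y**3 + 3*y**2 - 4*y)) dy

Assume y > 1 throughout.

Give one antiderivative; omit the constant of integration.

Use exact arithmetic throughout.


Step 1. Decompose ∫((7*y**2 - y - 16)/(y**3 + 3*y**2 - 4*y)) dy by partial fractions, (7*y**2 - y - 16)/(y**3 + 3*y**2 - 4*y) = 5/(y + 4) - 2/(y - 1) + 4/y: now ∫(4/y) dy + ∫(-2/(y - 1)) dy + ∫(5/(y + 4)) dy.
Step 2. Evaluate the standard form [assuming y > 0]: now 4*log(y) + ∫(-2/(y - 1)) dy + ∫(5/(y + 4)) dy.
Step 3. Evaluate the standard form [assuming y > -4]: now 4*log(y) + 5*log(y + 4) + ∫(-2/(y - 1)) dy.
Step 4. Evaluate the standard form [assuming y > 1]: now 4*log(y) - 2*log(y - 1) + 5*log(y + 4).
Answer: 4*log(y) - 2*log(y - 1) + 5*log(y + 4).


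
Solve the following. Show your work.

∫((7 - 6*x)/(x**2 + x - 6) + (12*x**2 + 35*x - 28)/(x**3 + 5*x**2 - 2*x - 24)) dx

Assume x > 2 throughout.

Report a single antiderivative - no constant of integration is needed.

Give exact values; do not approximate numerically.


Step 1. Rewrite: now ∫((7 - 6*x)/(x**2 + x - 6)) dx + ∫((12*x**2 + 35*x - 28)/(x**3 + 5*x**2 - 2*x - 24)) dx.
Step 2. Decompose ∫((12*x**2 + 35*x - 28)/(x**3 + 5*x**2 - 2*x - 24)) dx by partial fractions, (12*x**2 + 35*x - 28)/(x**3 + 5*x**2 - 2*x - 24) = 4/(x + 4) + 5/(x + 3) + 3/(x - 2): now ∫((7 - 6*x)/(x**2 + x - 6)) dx + ∫(3/(x - 2)) dx + ∫(5/(x + 3)) dx + ∫(4/(x + 4)) dx.
Step 3. Evaluate the standard form [assuming x > 2]: now 3*log(x - 2) + ∫((7 - 6*x)/(x**2 + x - 6)) dx + ∫(5/(x + 3)) dx + ∫(4/(x + 4)) dx.
Step 4. Evaluate the standard form [assuming x > -4]: now 3*log(x - 2) + 4*log(x + 4) + ∫((7 - 6*x)/(x**2 + x - 6)) dx + ∫(5/(x + 3)) dx.
Step 5. Evaluate the standard form [assuming x > -3]: now 3*log(x - 2) + 5*log(x + 3) + 4*log(x + 4) + ∫((7 - 6*x)/(x**2 + x - 6)) dx.
Step 6. Decompose ∫((7 - 6*x)/(x**2 + x - 6)) dx by partial fractions, (7 - 6*x)/(x**2 + x - 6) = -5/(x + 3) - 1/(x - 2): now 3*log(x - 2) + 5*log(x + 3) + 4*log(x + 4) + ∫(-1/(x - 2)) dx + ∫(-5/(x + 3)) dx.
Step 7. Evaluate the standard form [assuming x > -3]: now 3*log(x - 2) + 4*log(x + 4) + ∫(-1/(x - 2)) dx.
Step 8. Evaluate the standard form [assuming x > 2]: now 2*log(x - 2) + 4*log(x + 4).
Answer: 2*log(x - 2) + 4*log(x + 4).


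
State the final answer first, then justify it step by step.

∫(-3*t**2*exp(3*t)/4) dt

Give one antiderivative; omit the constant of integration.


The answer is -t**2*exp(3*t)/4 + t*exp(3*t)/6 - exp(3*t)/18.
Step 1. Integrate ∫(-3*t**2*exp(3*t)/4) dt by parts with u = t**2, dv = (-3*exp(3*t)/4) dt, so v = -exp(3*t)/4: now -t**2*exp(3*t)/4 + ∫(t*exp(3*t)/2) dt.
Step 2. Integrate ∫(t*exp(3*t)/2) dt by parts with u = t, dv = (exp(3*t)/2) dt, so v = exp(3*t)/6: now -t**2*exp(3*t)/4 + t*exp(3*t)/6 + ∫(-exp(3*t)/6) dt.
Step 3. Evaluate the standard form: now -t**2*exp(3*t)/4 + t*exp(3*t)/6 - exp(3*t)/18.
Answer: -t**2*exp(3*t)/4 + t*exp(3*t)/6 - exp(3*t)/18.


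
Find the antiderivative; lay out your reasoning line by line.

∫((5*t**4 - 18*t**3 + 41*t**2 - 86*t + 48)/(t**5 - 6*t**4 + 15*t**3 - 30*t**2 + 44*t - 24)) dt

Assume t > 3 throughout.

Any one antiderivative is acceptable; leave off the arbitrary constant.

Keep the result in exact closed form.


Step 1. Decompose ∫((5*t**4 - 18*t**3 + 41*t**2 - 86*t + 48)/(t**5 - 6*t**4 + 15*t**3 - 30*t**2 + 44*t - 24)) dt by partial fractions, (5*t**4 - 18*t**3 + 41*t**2 - 86*t + 48)/(t**5 - 6*t**4 + 15*t**3 - 30*t**2 + 44*t - 24) = -2/(t**2 + 4) - 1/(t - 1) + 3/(t - 2) + 3/(t - 3): now ∫(3/(t - 3)) dt + ∫(3/(t - 2)) dt + ∫(-1/(t - 1)) dt + ∫(-2/(t**2 + 4)) dt.
Step 2. Evaluate the standard form [assuming t > 1]: now -log(t - 1) + ∫(3/(t - 3)) dt + ∫(3/(t - 2)) dt + ∫(-2/(t**2 + 4)) dt.
Step 3. Evaluate the standard form [assuming t > 3]: now 3*log(t - 3) - log(t - 1) + ∫(3/(t - 2)) dt + ∫(-2/(t**2 + 4)) dt.
Step 4. Evaluate the standard form [assuming t > 2]: now 3*log(t - 3) + 3*log(t - 2) - log(t - 1) + ∫(-2/(t**2 + 4)) dt.
Step 5. Evaluate the standard form: now 3*log(t - 3) + 3*log(t - 2) - log(t - 1) - atan(t/2).
Answer: 3*log(t - 3) + 3*log(t - 2) - log(t - 1) - atan(t/2).


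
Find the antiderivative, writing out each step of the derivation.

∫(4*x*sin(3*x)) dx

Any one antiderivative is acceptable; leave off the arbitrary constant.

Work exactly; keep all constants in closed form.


Step 1. Integrate ∫(4*x*sin(3*x)) dx by parts with u = x, dv = (4*sin(3*x)) dx, so v = -4*cos(3*x)/3: now -4*x*cos(3*x)/3 + ∫(4*cos(3*x)/3) dx.
Step 2. Evaluate the standard form: now -4*x*cos(3*x)/3 + 4*sin(3*x)/9.
Answer: -4*x*cos(3*x)/3 + 4*sin(3*x)/9.


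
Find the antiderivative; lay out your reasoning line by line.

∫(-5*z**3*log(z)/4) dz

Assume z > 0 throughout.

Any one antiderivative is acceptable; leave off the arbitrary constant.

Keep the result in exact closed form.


Step 1. Integrate ∫(-5*z**3*log(z)/4) dz by parts with u = log(z), dv = (-5*z**3/4) dz, so v = -5*z**4/16 [assuming z > 0]: now -5*z**4*log(z)/16 + ∫(5*z**3/16) dz.
Step 2. Evaluate the standard form: now -5*z**4*log(z)/16 + 5*z**4/64.
Answer: -5*z**4*log(z)/16 + 5*z**4/64.


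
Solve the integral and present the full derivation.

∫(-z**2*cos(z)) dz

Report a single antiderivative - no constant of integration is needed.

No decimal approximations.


Step 1. Integrate ∫(-z**2*cos(z)) dz by parts with u = z**2, dv = (-cos(z)) dz, so v = -sin(z): now -z**2*sin(z) + ∫(2*z*sin(z)) dz.
Step 2. Integrate ∫(2*z*sin(z)) dz by parts with u = z, dv = (2*sin(z)) dz, so v = -2*cos(z): now -z**2*sin(z) - 2*z*cos(z) + ∫(2*cos(z)) dz.
Step 3. Evaluate the standard form: now -z**2*sin(z) - 2*z*cos(z) + 2*sin(z).
Answer: -z**2*sin(z) - 2*z*cos(z) + 2*sin(z).


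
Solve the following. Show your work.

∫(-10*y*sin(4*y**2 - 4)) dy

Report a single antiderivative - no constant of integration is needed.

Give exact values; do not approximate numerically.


Step 1. Substitute u = y**2 - 1, turning ∫(-10*y*sin(4*y**2 - 4)) dy into ∫(-5*sin(4*u)) du: now ∫(-5*sin(4*u)) du.
Step 2. Evaluate the standard form: now 5*cos(4*u)/4.
Step 3. Substitute back u = y**2 - 1: now 5*cos(4*y**2 - 4)/4.
Answer: 5*cos(4*y**2 - 4)/4.
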